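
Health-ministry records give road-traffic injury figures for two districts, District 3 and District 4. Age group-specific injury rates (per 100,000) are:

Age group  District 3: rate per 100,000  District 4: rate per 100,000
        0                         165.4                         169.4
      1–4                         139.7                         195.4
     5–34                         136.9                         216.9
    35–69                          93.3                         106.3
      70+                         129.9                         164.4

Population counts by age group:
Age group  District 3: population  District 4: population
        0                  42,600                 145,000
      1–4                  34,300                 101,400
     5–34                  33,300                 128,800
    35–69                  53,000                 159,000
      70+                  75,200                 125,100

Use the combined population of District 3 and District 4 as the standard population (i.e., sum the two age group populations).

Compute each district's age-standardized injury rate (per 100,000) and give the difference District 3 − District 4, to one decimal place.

Combined standard total = 897,700; weights = 0.2090, 0.1512, 0.1806, 0.2362, 0.2231.
District 3: 0.2090×165.4 + 0.1512×139.7 + 0.1806×136.9 + 0.2362×93.3 + 0.2231×129.9 = 131.4207 per 100,000.
District 4: 0.2090×169.4 + 0.1512×195.4 + 0.1806×216.9 + 0.2362×106.3 + 0.2231×164.4 = 165.8902 per 100,000.
Difference = 131.4207 − 165.8902 = -34.4695.

-34.5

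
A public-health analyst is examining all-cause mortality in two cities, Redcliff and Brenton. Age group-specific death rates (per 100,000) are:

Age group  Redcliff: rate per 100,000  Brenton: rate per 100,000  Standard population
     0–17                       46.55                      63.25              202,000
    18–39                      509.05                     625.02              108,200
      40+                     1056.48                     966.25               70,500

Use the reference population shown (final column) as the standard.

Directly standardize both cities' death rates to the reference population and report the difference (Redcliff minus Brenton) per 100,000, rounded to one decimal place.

-25.1

Standard total = 380,700; weights = 0.5306, 0.2842, 0.1852.
Redcliff: 0.5306×46.55 + 0.2842×509.05 + 0.1852×1056.48 = 365.0227 per 100,000.
Brenton: 0.5306×63.25 + 0.2842×625.02 + 0.1852×966.25 = 390.1347 per 100,000.
Difference = 365.0227 − 390.1347 = -25.1120.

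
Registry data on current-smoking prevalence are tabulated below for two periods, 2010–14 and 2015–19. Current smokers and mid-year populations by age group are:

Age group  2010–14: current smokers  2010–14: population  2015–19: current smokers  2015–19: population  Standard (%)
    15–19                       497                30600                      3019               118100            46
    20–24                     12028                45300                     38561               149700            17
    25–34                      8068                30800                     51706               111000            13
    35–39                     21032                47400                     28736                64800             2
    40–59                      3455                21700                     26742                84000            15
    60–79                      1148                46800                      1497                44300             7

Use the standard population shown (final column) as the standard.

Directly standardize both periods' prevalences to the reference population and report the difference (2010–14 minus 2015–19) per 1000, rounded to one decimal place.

Age-specific rates per 1000 for 2010–14: 16.242, 265.519, 261.948, 443.713, 159.217, 24.530.
For 2015–19: 25.563, 257.589, 465.820, 443.457, 318.357, 33.792.
Standard weights: 0.46, 0.17, 0.13, 0.02, 0.15, 0.07.
2010–14: 0.4600×16.242 + 0.1700×265.519 + 0.1300×261.948 + 0.0200×443.713 + 0.1500×159.217 + 0.0700×24.530 = 121.1365 per 1000.
2015–19: 0.4600×25.563 + 0.1700×257.589 + 0.1300×465.820 + 0.0200×443.457 + 0.1500×318.357 + 0.0700×33.792 = 175.0938 per 1000.
Difference = 121.1365 − 175.0938 = -53.9573.

-54.0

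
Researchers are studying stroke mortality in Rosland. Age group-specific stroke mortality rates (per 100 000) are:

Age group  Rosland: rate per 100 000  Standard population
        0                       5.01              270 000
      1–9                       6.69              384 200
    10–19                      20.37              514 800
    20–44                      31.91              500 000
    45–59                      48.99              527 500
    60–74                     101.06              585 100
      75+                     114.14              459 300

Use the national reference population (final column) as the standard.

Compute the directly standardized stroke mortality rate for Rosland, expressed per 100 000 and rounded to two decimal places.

51.76

Standard total = 3 240 900; weights = 0.0833, 0.1185, 0.1588, 0.1543, 0.1628, 0.1805, 0.1417.
Standardized rate: 0.0833×5.01 + 0.1185×6.69 + 0.1588×20.37 + 0.1543×31.91 + 0.1628×48.99 + 0.1805×101.06 + 0.1417×114.14 = 51.7638 per 100 000.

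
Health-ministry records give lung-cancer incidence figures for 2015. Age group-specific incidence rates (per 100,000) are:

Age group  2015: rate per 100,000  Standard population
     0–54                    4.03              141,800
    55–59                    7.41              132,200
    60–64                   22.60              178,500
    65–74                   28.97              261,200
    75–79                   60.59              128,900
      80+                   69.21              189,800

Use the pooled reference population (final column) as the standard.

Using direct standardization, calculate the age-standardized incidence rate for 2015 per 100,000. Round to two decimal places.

33.03

Standard total = 1,032,400; weights = 0.1373, 0.1281, 0.1729, 0.2530, 0.1249, 0.1838.
Standardized rate: 0.1373×4.03 + 0.1281×7.41 + 0.1729×22.60 + 0.2530×28.97 + 0.1249×60.59 + 0.1838×69.21 = 33.0281 per 100,000.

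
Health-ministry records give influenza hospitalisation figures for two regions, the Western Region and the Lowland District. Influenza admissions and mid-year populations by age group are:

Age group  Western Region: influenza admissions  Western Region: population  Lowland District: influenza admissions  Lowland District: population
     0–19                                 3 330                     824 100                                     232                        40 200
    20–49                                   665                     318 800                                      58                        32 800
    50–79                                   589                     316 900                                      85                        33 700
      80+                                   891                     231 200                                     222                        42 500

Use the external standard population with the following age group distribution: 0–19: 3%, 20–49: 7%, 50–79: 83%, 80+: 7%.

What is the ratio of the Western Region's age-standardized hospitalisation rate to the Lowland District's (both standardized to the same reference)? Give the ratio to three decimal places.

Age-specific rates per 100 000 for the Western Region: 404.08, 208.59, 185.86, 385.38.
For the Lowland District: 577.11, 176.83, 252.23, 522.35.
Standard weights: 0.03, 0.07, 0.83, 0.07.
The Western Region: 0.0300×404.08 + 0.0700×208.59 + 0.8300×185.86 + 0.0700×385.38 = 207.9669 per 100 000.
The Lowland District: 0.0300×577.11 + 0.0700×176.83 + 0.8300×252.23 + 0.0700×522.35 = 275.6034 per 100 000.
Ratio = 207.9669 ÷ 275.6034 = 0.75459.

0.755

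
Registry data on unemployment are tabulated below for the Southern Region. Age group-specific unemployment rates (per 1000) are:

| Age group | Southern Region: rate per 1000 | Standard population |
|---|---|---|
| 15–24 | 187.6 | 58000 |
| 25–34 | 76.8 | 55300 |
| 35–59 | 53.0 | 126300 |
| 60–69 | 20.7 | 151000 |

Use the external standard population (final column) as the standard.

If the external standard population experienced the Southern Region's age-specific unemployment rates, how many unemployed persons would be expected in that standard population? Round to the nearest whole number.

24947

Expected unemployed persons = Σ (standard pop × age-specific rate ÷ 1000)
= 58000×187.6/1000 + 55300×76.8/1000 + 126300×53.0/1000 + 151000×20.7/1000
= 10880.80 + 4247.04 + 6693.90 + 3125.70 = 24947.44.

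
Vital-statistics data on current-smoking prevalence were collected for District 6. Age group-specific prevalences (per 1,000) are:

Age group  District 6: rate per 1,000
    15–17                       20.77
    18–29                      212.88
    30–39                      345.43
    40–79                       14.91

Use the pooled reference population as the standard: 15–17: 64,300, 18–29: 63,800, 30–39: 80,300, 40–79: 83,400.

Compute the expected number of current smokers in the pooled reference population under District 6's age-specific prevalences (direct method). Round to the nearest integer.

Expected current smokers = Σ (standard pop × age-specific rate ÷ 1,000)
= 64,300×20.77/1,000 + 63,800×212.88/1,000 + 80,300×345.43/1,000 + 83,400×14.91/1,000
= 1335.51 + 13581.74 + 27738.03 + 1243.49 = 43898.78.

43899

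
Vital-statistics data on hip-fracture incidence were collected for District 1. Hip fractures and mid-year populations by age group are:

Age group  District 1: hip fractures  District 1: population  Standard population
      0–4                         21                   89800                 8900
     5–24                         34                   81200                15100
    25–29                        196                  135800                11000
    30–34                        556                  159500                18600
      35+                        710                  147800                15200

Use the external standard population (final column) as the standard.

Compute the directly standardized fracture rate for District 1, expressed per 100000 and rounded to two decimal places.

Age-specific rates per 100000 for District 1: 23.39, 41.87, 144.33, 348.59, 480.38.
Standard total = 68800; weights = 0.1294, 0.2195, 0.1599, 0.2703, 0.2209.
Standardized rate: 0.1294×23.39 + 0.2195×41.87 + 0.1599×144.33 + 0.2703×348.59 + 0.2209×480.38 = 235.6620 per 100000.

235.66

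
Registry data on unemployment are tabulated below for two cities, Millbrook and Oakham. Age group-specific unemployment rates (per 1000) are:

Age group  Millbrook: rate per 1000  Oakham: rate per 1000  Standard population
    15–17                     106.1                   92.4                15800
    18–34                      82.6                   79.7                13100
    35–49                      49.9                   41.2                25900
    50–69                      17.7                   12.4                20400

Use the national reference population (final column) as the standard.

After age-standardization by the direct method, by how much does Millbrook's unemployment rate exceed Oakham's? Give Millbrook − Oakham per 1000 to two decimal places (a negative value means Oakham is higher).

7.82

Standard total = 75200; weights = 0.2101, 0.1742, 0.3444, 0.2713.
Millbrook: 0.2101×106.1 + 0.1742×82.6 + 0.3444×49.9 + 0.2713×17.7 = 58.6693 per 1000.
Oakham: 0.2101×92.4 + 0.1742×79.7 + 0.3444×41.2 + 0.2713×12.4 = 50.8515 per 1000.
Difference = 58.6693 − 50.8515 = 7.8178.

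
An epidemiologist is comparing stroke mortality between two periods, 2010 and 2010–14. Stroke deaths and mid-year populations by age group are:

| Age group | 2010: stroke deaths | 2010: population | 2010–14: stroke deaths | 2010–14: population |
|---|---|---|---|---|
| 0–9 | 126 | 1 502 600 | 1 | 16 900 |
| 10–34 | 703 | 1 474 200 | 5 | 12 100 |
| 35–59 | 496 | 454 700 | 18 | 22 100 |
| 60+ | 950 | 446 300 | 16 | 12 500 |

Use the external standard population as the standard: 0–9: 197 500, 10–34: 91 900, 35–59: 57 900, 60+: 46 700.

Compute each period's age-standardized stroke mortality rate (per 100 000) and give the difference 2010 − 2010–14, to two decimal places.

Age-specific rates per 100 000 for 2010: 8.39, 47.69, 109.08, 212.86.
For 2010–14: 5.92, 41.32, 81.45, 128.00.
Standard total = 394 000; weights = 0.5013, 0.2332, 0.1470, 0.1185.
2010: 0.5013×8.39 + 0.2332×47.69 + 0.1470×109.08 + 0.1185×212.86 = 56.5865 per 100 000.
2010–14: 0.5013×5.92 + 0.2332×41.32 + 0.1470×81.45 + 0.1185×128.00 = 39.7452 per 100 000.
Difference = 56.5865 − 39.7452 = 16.8413.

16.84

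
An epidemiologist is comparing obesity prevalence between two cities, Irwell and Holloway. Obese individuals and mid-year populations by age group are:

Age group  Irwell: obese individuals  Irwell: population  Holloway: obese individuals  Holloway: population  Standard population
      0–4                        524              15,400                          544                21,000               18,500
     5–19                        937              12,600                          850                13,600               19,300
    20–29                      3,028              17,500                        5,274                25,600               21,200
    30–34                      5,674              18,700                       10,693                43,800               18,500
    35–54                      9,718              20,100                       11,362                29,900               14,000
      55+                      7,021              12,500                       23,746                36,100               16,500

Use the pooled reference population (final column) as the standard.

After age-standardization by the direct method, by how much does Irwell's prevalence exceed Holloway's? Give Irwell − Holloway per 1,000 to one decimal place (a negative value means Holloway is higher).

Age-specific rates per 1,000 for Irwell: 34.026, 74.365, 173.029, 303.422, 483.483, 561.680.
For Holloway: 25.905, 62.500, 206.016, 244.132, 380.000, 657.784.
Standard total = 108,000; weights = 0.1713, 0.1787, 0.1963, 0.1713, 0.1296, 0.1528.
Irwell: 0.1713×34.026 + 0.1787×74.365 + 0.1963×173.029 + 0.1713×303.422 + 0.1296×483.483 + 0.1528×561.680 = 253.5437 per 1,000.
Holloway: 0.1713×25.905 + 0.1787×62.500 + 0.1963×206.016 + 0.1713×244.132 + 0.1296×380.000 + 0.1528×657.784 = 247.6195 per 1,000.
Difference = 253.5437 − 247.6195 = 5.9243.

5.9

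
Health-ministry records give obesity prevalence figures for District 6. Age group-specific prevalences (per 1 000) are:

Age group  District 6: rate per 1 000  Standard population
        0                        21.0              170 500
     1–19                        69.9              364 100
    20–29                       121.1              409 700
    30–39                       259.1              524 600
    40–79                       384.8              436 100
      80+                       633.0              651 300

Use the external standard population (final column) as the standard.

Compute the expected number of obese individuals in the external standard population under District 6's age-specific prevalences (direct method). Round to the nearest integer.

794654

Expected obese individuals = Σ (standard pop × age-specific rate ÷ 1 000)
= 170 500×21.0/1 000 + 364 100×69.9/1 000 + 409 700×121.1/1 000 + 524 600×259.1/1 000 + 436 100×384.8/1 000 + 651 300×633.0/1 000
= 3580.50 + 25450.59 + 49614.67 + 135923.86 + 167811.28 + 412272.90 = 794653.80.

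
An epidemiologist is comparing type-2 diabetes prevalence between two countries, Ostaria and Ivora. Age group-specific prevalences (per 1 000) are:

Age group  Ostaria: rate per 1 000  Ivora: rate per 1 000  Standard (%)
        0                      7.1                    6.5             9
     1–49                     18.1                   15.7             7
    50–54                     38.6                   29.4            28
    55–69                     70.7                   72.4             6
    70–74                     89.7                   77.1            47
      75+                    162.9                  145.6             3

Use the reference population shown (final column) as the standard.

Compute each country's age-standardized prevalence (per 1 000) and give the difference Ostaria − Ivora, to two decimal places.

Standard weights: 0.09, 0.07, 0.28, 0.06, 0.47, 0.03.
Ostaria: 0.0900×7.1 + 0.0700×18.1 + 0.2800×38.6 + 0.0600×70.7 + 0.4700×89.7 + 0.0300×162.9 = 64.0020 per 1 000.
Ivora: 0.0900×6.5 + 0.0700×15.7 + 0.2800×29.4 + 0.0600×72.4 + 0.4700×77.1 + 0.0300×145.6 = 54.8650 per 1 000.
Difference = 64.0020 − 54.8650 = 9.1370.

9.14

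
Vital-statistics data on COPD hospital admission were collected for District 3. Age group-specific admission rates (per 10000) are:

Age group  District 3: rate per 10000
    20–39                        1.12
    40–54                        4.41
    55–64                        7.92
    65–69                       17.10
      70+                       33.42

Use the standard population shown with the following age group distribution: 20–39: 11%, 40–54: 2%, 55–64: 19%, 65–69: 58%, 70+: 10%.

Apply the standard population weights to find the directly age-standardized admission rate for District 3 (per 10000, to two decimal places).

Standard weights: 0.11, 0.02, 0.19, 0.58, 0.10.
Standardized rate: 0.1100×1.12 + 0.0200×4.41 + 0.1900×7.92 + 0.5800×17.10 + 0.1000×33.42 = 14.9762 per 10000.

14.98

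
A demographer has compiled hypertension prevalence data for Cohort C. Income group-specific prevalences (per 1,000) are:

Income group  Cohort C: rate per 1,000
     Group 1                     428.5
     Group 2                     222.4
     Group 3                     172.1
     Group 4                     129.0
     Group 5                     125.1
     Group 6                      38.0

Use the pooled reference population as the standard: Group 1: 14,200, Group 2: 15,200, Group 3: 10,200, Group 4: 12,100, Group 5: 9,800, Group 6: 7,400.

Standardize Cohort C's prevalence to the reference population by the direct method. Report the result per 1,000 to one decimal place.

207.4

Standard total = 68,900; weights = 0.2061, 0.2206, 0.1480, 0.1756, 0.1422, 0.1074.
Standardized rate: 0.2061×428.5 + 0.2206×222.4 + 0.1480×172.1 + 0.1756×129.0 + 0.1422×125.1 + 0.1074×38.0 = 207.3829 per 1,000.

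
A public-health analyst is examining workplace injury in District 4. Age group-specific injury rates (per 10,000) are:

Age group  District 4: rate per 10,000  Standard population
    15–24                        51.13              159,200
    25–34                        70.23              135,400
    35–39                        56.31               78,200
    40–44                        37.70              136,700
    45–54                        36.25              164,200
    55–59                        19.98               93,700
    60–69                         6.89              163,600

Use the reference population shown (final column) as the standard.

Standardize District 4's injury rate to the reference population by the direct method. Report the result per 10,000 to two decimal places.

38.84

Standard total = 931,000; weights = 0.1710, 0.1454, 0.0840, 0.1468, 0.1764, 0.1006, 0.1757.
Standardized rate: 0.1710×51.13 + 0.1454×70.23 + 0.0840×56.31 + 0.1468×37.70 + 0.1764×36.25 + 0.1006×19.98 + 0.1757×6.89 = 38.8374 per 10,000.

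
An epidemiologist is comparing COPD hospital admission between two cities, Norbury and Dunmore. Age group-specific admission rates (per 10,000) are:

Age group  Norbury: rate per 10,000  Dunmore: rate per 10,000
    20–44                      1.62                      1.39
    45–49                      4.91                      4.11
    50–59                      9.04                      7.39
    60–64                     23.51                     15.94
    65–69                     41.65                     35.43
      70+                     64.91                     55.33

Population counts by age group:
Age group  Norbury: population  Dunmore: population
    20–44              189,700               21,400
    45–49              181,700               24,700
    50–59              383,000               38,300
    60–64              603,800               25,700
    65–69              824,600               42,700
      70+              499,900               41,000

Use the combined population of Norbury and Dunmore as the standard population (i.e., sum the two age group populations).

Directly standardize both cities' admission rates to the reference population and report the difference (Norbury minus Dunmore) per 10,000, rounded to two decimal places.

5.65

Combined standard total = 2,876,500; weights = 0.0734, 0.0718, 0.1465, 0.2188, 0.3015, 0.1880.
Norbury: 0.0734×1.62 + 0.0718×4.91 + 0.1465×9.04 + 0.2188×23.51 + 0.3015×41.65 + 0.1880×64.91 = 31.7039 per 10,000.
Dunmore: 0.0734×1.39 + 0.0718×4.11 + 0.1465×7.39 + 0.2188×15.94 + 0.3015×35.43 + 0.1880×55.33 = 26.0545 per 10,000.
Difference = 31.7039 − 26.0545 = 5.6494.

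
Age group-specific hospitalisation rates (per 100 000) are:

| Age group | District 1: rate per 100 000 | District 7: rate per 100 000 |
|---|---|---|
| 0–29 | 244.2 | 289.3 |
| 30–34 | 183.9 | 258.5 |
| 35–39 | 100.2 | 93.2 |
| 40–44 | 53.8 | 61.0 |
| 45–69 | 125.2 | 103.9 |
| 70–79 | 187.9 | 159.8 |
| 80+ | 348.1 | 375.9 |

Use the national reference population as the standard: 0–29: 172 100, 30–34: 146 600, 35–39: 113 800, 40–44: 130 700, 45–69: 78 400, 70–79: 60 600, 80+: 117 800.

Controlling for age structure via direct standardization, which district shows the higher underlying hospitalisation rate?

Standard total = 820 000; weights = 0.2099, 0.1788, 0.1388, 0.1594, 0.0956, 0.0739, 0.1437.
District 1: 0.2099×244.2 + 0.1788×183.9 + 0.1388×100.2 + 0.1594×53.8 + 0.0956×125.2 + 0.0739×187.9 + 0.1437×348.1 = 182.4751 per 100 000.
District 7: 0.2099×289.3 + 0.1788×258.5 + 0.1388×93.2 + 0.1594×61.0 + 0.0956×103.9 + 0.0739×159.8 + 0.1437×375.9 = 205.3343 per 100 000.

District 7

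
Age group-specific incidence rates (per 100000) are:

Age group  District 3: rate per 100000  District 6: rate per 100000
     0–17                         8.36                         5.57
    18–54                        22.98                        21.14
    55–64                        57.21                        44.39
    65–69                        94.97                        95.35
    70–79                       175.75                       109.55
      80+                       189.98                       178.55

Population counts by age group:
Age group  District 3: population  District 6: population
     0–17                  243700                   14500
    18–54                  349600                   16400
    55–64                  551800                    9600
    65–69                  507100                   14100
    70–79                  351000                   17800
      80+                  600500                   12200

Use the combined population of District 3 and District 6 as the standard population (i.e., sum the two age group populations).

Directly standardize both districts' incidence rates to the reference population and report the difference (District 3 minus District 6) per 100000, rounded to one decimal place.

14.8

Combined standard total = 2688300; weights = 0.0960, 0.1361, 0.2088, 0.1939, 0.1372, 0.2279.
District 3: 0.0960×8.36 + 0.1361×22.98 + 0.2088×57.21 + 0.1939×94.97 + 0.1372×175.75 + 0.2279×189.98 = 101.7009 per 100000.
District 6: 0.0960×5.57 + 0.1361×21.14 + 0.2088×44.39 + 0.1939×95.35 + 0.1372×109.55 + 0.2279×178.55 = 86.8921 per 100000.
Difference = 101.7009 − 86.8921 = 14.8088.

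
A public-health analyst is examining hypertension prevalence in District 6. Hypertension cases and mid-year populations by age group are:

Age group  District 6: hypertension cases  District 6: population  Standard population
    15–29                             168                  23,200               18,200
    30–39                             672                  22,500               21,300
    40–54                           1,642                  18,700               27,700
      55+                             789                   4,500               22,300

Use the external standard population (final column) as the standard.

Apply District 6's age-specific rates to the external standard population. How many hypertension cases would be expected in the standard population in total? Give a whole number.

Age-specific rates per 1,000 for District 6: 7.241, 29.867, 87.807, 175.333.
Expected hypertension cases = Σ (standard pop × age-specific rate ÷ 1,000)
= 18,200×7.241/1,000 + 21,300×29.867/1,000 + 27,700×87.807/1,000 + 22,300×175.333/1,000
= 131.79 + 636.16 + 2432.27 + 3909.93 = 7110.15.

7110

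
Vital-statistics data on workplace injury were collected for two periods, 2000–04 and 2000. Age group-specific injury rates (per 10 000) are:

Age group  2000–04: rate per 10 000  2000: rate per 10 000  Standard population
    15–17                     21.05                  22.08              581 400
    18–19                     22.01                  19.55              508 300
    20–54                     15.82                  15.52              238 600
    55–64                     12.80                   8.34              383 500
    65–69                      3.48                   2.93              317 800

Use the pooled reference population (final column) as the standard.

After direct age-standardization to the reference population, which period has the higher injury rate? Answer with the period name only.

2000–04

Standard total = 2 029 600; weights = 0.2865, 0.2504, 0.1176, 0.1890, 0.1566.
2000–04: 0.2865×21.05 + 0.2504×22.01 + 0.1176×15.82 + 0.1890×12.80 + 0.1566×3.48 = 16.3656 per 10 000.
2000: 0.2865×22.08 + 0.2504×19.55 + 0.1176×15.52 + 0.1890×8.34 + 0.1566×2.93 = 15.0804 per 10 000.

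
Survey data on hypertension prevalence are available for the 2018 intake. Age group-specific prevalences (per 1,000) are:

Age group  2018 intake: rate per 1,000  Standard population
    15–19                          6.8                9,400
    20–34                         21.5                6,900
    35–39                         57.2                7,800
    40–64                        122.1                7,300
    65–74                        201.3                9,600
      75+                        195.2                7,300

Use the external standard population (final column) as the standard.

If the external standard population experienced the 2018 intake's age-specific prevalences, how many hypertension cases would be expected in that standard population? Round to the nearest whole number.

Expected hypertension cases = Σ (standard pop × age-specific rate ÷ 1,000)
= 9,400×6.8/1,000 + 6,900×21.5/1,000 + 7,800×57.2/1,000 + 7,300×122.1/1,000 + 9,600×201.3/1,000 + 7,300×195.2/1,000
= 63.92 + 148.35 + 446.16 + 891.33 + 1932.48 + 1424.96 = 4907.20.

4907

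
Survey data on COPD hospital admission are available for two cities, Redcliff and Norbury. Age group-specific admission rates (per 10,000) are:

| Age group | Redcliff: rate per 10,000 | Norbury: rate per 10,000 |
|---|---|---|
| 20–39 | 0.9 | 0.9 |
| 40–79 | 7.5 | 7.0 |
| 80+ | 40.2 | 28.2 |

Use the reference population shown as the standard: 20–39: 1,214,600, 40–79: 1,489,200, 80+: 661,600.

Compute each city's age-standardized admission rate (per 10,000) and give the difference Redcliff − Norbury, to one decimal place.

2.6

Standard total = 3,365,400; weights = 0.3609, 0.4425, 0.1966.
Redcliff: 0.3609×0.9 + 0.4425×7.5 + 0.1966×40.2 = 11.5465 per 10,000.
Norbury: 0.3609×0.9 + 0.4425×7.0 + 0.1966×28.2 = 8.9661 per 10,000.
Difference = 11.5465 − 8.9661 = 2.5803.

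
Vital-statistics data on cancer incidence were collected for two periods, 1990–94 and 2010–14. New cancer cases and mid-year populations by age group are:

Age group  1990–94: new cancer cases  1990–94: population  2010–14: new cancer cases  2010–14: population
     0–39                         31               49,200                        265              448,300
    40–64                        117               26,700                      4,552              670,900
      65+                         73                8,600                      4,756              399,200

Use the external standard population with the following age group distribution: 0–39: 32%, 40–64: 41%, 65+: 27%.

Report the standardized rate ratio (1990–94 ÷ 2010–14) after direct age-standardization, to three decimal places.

0.693

Age-specific rates per 100,000 for 1990–94: 63.01, 438.20, 848.84.
For 2010–14: 59.11, 678.49, 1191.38.
Standard weights: 0.32, 0.41, 0.27.
1990–94: 0.3200×63.01 + 0.4100×438.20 + 0.2700×848.84 = 429.0116 per 100,000.
2010–14: 0.3200×59.11 + 0.4100×678.49 + 0.2700×1191.38 = 618.7708 per 100,000.
Ratio = 429.0116 ÷ 618.7708 = 0.69333.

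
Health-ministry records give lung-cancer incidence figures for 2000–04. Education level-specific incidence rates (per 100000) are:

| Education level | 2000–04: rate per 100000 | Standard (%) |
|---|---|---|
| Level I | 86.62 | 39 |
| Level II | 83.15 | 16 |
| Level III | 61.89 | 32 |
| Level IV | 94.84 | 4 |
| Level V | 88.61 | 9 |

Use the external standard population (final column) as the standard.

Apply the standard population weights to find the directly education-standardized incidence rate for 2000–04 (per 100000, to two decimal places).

78.66

Standard weights: 0.39, 0.16, 0.32, 0.04, 0.09.
Standardized rate: 0.3900×86.62 + 0.1600×83.15 + 0.3200×61.89 + 0.0400×94.84 + 0.0900×88.61 = 78.6591 per 100000.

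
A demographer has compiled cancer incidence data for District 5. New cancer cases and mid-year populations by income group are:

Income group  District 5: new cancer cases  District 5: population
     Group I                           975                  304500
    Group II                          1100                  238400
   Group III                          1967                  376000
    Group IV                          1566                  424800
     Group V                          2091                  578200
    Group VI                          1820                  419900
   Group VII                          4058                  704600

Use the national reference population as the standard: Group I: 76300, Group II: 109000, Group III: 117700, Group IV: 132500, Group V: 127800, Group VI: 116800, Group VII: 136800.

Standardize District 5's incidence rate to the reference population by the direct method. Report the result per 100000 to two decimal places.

Income-specific rates per 100000 for District 5: 320.20, 461.41, 523.14, 368.64, 361.64, 433.44, 575.93.
Standard total = 816900; weights = 0.0934, 0.1334, 0.1441, 0.1622, 0.1564, 0.1430, 0.1675.
Standardized rate: 0.0934×320.20 + 0.1334×461.41 + 0.1441×523.14 + 0.1622×368.64 + 0.1564×361.64 + 0.1430×433.44 + 0.1675×575.93 = 441.6372 per 100000.

441.64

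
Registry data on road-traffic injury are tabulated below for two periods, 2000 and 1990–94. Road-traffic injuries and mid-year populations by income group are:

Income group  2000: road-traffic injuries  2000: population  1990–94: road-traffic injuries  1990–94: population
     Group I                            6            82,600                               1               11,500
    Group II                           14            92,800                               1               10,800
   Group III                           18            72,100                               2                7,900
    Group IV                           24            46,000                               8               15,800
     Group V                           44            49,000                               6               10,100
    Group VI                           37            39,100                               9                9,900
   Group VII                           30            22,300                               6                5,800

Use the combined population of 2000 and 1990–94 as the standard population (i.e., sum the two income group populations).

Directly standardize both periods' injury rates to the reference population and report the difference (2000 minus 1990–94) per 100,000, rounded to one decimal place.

Income-specific rates per 100,000 for 2000: 7.26, 15.09, 24.97, 52.17, 89.80, 94.63, 134.53.
For 1990–94: 8.70, 9.26, 25.32, 50.63, 59.41, 90.91, 103.45.
Combined standard total = 475,700; weights = 0.1978, 0.2178, 0.1682, 0.1299, 0.1242, 0.1030, 0.0591.
2000: 0.1978×7.26 + 0.2178×15.09 + 0.1682×24.97 + 0.1299×52.17 + 0.1242×89.80 + 0.1030×94.63 + 0.0591×134.53 = 44.5492 per 100,000.
1990–94: 0.1978×8.70 + 0.2178×9.26 + 0.1682×25.32 + 0.1299×50.63 + 0.1242×59.41 + 0.1030×90.91 + 0.0591×103.45 = 37.4275 per 100,000.
Difference = 44.5492 − 37.4275 = 7.1217.

7.1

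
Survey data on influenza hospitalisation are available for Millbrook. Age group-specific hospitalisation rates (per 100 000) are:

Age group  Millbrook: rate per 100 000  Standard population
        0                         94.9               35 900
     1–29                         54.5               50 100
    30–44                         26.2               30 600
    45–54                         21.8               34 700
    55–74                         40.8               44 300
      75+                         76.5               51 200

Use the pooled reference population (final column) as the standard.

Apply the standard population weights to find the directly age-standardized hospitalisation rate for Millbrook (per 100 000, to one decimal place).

54.4

Standard total = 246 800; weights = 0.1455, 0.2030, 0.1240, 0.1406, 0.1795, 0.2075.
Standardized rate: 0.1455×94.9 + 0.2030×54.5 + 0.1240×26.2 + 0.1406×21.8 + 0.1795×40.8 + 0.2075×76.5 = 54.3751 per 100 000.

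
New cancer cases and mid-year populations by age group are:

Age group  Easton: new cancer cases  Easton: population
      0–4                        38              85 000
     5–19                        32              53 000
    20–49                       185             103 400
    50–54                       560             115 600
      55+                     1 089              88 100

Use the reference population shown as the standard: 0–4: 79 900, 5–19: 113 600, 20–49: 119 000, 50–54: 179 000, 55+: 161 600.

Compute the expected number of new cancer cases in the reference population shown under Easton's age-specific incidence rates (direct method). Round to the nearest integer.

Age-specific rates per 100 000 for Easton: 44.71, 60.38, 178.92, 484.43, 1236.10.
Expected new cancer cases = Σ (standard pop × age-specific rate ÷ 100 000)
= 79 900×44.71/100 000 + 113 600×60.38/100 000 + 119 000×178.92/100 000 + 179 000×484.43/100 000 + 161 600×1236.10/100 000
= 35.72 + 68.59 + 212.91 + 867.13 + 1997.53 = 3181.88.

3182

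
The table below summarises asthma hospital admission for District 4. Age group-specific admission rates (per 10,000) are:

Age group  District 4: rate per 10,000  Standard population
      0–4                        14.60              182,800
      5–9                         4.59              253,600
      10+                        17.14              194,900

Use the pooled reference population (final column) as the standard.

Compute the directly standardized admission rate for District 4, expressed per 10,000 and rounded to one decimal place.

11.4

Standard total = 631,300; weights = 0.2896, 0.4017, 0.3087.
Standardized rate: 0.2896×14.60 + 0.4017×4.59 + 0.3087×17.14 = 11.3630 per 10,000.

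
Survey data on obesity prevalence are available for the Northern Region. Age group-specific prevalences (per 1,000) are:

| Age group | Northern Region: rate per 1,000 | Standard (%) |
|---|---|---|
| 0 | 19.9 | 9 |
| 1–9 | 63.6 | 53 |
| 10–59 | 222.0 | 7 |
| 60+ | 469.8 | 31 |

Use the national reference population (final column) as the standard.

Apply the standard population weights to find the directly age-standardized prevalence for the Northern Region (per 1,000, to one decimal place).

196.7

Standard weights: 0.09, 0.53, 0.07, 0.31.
Standardized rate: 0.0900×19.9 + 0.5300×63.6 + 0.0700×222.0 + 0.3100×469.8 = 196.6770 per 1,000.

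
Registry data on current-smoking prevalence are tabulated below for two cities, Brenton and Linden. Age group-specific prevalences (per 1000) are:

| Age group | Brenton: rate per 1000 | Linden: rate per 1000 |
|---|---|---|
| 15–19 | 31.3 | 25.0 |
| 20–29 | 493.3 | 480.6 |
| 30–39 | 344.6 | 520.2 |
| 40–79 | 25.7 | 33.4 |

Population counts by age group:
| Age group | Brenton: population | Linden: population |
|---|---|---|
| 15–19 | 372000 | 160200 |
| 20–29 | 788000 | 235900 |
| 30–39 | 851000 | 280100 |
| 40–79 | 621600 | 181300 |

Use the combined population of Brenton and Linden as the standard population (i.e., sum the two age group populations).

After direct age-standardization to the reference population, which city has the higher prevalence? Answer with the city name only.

Combined standard total = 3490100; weights = 0.1525, 0.2934, 0.3241, 0.2301.
Brenton: 0.1525×31.3 + 0.2934×493.3 + 0.3241×344.6 + 0.2301×25.7 = 267.0867 per 1000.
Linden: 0.1525×25.0 + 0.2934×480.6 + 0.3241×520.2 + 0.2301×33.4 = 321.0815 per 1000.

Linden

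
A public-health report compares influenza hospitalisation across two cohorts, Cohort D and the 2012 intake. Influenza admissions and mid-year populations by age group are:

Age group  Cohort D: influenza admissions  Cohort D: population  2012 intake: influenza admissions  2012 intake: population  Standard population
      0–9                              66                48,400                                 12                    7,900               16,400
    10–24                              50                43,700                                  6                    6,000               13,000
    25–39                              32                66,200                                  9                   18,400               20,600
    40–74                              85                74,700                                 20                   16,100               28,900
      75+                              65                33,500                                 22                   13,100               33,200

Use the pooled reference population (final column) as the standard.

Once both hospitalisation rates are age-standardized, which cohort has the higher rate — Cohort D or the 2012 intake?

Age-specific rates per 100,000 for Cohort D: 136.36, 114.42, 48.34, 113.79, 194.03.
For the 2012 intake: 151.90, 100.00, 48.91, 124.22, 167.94.
Standard total = 112,100; weights = 0.1463, 0.1160, 0.1838, 0.2578, 0.2962.
Cohort D: 0.1463×136.36 + 0.1160×114.42 + 0.1838×48.34 + 0.2578×113.79 + 0.2962×194.03 = 128.9012 per 100,000.
The 2012 intake: 0.1463×151.90 + 0.1160×100.00 + 0.1838×48.91 + 0.2578×124.22 + 0.2962×167.94 = 124.5708 per 100,000.
The crude rates (111.82 vs 112.20) would put the 2012 intake higher, but that reflects its age composition; once standardized to a common age structure, Cohort D has the higher underlying rate.

Cohort D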